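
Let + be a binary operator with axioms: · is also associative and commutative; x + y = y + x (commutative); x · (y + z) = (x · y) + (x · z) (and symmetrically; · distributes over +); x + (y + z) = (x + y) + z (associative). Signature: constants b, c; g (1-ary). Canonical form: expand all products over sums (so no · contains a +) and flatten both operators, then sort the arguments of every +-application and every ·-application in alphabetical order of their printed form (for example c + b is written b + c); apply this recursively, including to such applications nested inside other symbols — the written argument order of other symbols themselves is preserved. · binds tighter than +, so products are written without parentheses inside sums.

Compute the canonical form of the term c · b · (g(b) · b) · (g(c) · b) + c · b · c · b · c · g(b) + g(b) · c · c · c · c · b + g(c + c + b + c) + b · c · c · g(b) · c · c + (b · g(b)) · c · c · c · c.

Un-nest:  b · b · b · c · g(b) · g(c) + b · b · c · c · c · g(b) + b · c · c · c · c · g(b) + g(b + c + c + c) + b · c · c · c · c · g(b) + b · c · c · c · c · g(b)
Sort:  b · b · b · c · g(b) · g(c) + b · b · c · c · c · g(b) + b · c · c · c · c · g(b) + b · c · c · c · c · g(b) + b · c · c · c · c · g(b) + g(b + c + c + c)

Answer: b · b · b · c · g(b) · g(c) + b · b · c · c · c · g(b) + b · c · c · c · c · g(b) + b · c · c · c · c · g(b) + b · c · c · c · c · g(b) + g(b + c + c + c)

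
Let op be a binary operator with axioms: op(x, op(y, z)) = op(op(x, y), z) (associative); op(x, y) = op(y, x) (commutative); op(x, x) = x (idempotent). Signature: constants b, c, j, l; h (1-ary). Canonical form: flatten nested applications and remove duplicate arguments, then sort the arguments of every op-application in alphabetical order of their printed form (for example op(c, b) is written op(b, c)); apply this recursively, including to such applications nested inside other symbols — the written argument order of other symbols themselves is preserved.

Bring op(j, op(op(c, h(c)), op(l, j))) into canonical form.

Merge nested applications:  op(j, c, h(c), l, j)
Drop duplicates:  drop duplicate j
Order the arguments:  op(c, h(c), j, l)

Answer: op(c, h(c), j, l)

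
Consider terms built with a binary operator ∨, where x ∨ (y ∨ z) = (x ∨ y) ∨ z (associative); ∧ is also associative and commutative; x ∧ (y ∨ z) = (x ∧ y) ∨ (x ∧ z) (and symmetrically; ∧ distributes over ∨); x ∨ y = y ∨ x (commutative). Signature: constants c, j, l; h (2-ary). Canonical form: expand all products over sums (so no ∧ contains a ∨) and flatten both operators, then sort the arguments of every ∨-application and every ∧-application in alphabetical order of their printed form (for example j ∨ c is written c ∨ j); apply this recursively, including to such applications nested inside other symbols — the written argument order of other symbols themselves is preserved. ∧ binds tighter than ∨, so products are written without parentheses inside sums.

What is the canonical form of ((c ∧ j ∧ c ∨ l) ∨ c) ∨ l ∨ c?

Answer: c ∨ c ∨ c ∧ c ∧ j ∨ l ∨ l

Derivation:
Flatten:  c ∧ c ∧ j ∨ l ∨ c ∨ l ∨ c
Sort:  c ∨ c ∨ c ∧ c ∧ j ∨ l ∨ l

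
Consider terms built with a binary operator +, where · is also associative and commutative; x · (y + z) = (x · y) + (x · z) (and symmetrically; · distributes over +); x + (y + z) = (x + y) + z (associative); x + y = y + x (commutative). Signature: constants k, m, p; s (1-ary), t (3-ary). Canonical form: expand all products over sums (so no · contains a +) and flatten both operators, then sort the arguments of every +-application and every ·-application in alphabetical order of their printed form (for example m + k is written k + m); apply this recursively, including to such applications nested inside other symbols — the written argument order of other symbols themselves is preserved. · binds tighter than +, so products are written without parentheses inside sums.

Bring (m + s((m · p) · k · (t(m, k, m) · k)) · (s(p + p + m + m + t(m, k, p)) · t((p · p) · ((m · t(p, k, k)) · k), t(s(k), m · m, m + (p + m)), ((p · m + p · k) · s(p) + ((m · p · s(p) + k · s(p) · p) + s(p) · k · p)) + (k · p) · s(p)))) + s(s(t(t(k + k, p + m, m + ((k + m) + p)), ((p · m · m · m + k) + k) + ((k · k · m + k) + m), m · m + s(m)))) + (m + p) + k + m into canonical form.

Answer: k + m + m + m + p + s(k · k · m · p · t(m, k, m)) · s(m + m + p + p + t(m, k, p)) · t(k · m · p · p · t(p, k, k), t(s(k), m · m, m + m + p), k · p · s(p) + k · p · s(p) + k · p · s(p) + k · p · s(p) + m · p · s(p) + m · p · s(p)) + s(s(t(t(k + k, m + p, k + m + m + p), k + k + k + k · k · m + m + m · m · m · p, m · m + s(m))))

Derivation:
Expand:  m + s(k · k · m · p · t(m, k, m)) · s(m + m + p + p + t(m, k, p)) · t(k · m · p · p · t(p, k, k), t(s(k), m · m, m + m + p), k · p · s(p) + k · p · s(p) + k · p · s(p) + k · p · s(p) + m · p · s(p) + m · p · s(p)) + s(s(t(t(k + k, m + p, k + m + m + p), k + k + k + k · k · m + m + m · m · m · p, m · m + s(m)))) + m + p + k + m
Sort:  k + m + m + m + p + s(k · k · m · p · t(m, k, m)) · s(m + m + p + p + t(m, k, p)) · t(k · m · p · p · t(p, k, k), t(s(k), m · m, m + m + p), k · p · s(p) + k · p · s(p) + k · p · s(p) + k · p · s(p) + m · p · s(p) + m · p · s(p)) + s(s(t(t(k + k, m + p, k + m + m + p), k + k + k + k · k · m + m + m · m · m · p, m · m + s(m))))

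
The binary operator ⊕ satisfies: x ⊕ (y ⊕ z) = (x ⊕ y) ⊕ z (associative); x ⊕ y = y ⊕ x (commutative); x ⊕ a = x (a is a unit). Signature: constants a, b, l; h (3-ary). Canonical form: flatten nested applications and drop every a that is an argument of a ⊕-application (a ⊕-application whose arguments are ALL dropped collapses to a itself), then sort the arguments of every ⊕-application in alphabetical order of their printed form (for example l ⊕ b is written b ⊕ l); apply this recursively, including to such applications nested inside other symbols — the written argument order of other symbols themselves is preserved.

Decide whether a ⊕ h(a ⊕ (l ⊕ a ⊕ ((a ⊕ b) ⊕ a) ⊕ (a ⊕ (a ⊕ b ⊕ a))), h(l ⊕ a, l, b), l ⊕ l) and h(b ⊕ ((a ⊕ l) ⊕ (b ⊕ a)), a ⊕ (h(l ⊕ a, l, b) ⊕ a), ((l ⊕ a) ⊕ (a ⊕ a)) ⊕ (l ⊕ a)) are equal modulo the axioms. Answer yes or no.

Answer: yes — both canonical forms are h(b ⊕ b ⊕ l, h(l, l, b), l ⊕ l)

Derivation:
Left:  a ⊕ h(a ⊕ (l ⊕ a ⊕ ((a ⊕ b) ⊕ a) ⊕ (a ⊕ (a ⊕ b ⊕ a))), h(l ⊕ a, l, b), l ⊕ l)
  Canonicalize subterm:  h(a ⊕ (l ⊕ a ⊕ ((a ⊕ b) ⊕ a) ⊕ (a ⊕ (a ⊕ b ⊕ a))), h(l ⊕ a, l, b), l ⊕ l)  →  h(b ⊕ b ⊕ l, h(l, l, b), l ⊕ l)
  Units out:  drop a
  Order the arguments:  h(b ⊕ b ⊕ l, h(l, l, b), l ⊕ l)
Right:  h(b ⊕ ((a ⊕ l) ⊕ (b ⊕ a)), a ⊕ (h(l ⊕ a, l, b) ⊕ a), ((l ⊕ a) ⊕ (a ⊕ a)) ⊕ (l ⊕ a))
  Descend into:  ((l ⊕ a) ⊕ (a ⊕ a)) ⊕ (l ⊕ a)
  Un-nest:  l ⊕ a ⊕ a ⊕ a ⊕ l ⊕ a
  Unit:  drop a (×4)
  Sort arguments:  l ⊕ l
  Rebuild:  h(b ⊕ b ⊕ l, h(l, l, b), l ⊕ l)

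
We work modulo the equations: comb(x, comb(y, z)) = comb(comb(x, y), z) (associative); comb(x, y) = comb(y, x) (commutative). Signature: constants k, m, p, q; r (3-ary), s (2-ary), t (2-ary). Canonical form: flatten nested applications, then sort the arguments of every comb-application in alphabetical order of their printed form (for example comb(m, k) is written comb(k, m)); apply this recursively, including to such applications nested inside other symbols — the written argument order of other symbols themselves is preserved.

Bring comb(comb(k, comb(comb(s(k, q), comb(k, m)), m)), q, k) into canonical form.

Merge nested applications:  comb(k, s(k, q), k, m, m, q, k)
Sort arguments:  comb(k, k, k, m, m, q, s(k, q))

Answer: comb(k, k, k, m, m, q, s(k, q))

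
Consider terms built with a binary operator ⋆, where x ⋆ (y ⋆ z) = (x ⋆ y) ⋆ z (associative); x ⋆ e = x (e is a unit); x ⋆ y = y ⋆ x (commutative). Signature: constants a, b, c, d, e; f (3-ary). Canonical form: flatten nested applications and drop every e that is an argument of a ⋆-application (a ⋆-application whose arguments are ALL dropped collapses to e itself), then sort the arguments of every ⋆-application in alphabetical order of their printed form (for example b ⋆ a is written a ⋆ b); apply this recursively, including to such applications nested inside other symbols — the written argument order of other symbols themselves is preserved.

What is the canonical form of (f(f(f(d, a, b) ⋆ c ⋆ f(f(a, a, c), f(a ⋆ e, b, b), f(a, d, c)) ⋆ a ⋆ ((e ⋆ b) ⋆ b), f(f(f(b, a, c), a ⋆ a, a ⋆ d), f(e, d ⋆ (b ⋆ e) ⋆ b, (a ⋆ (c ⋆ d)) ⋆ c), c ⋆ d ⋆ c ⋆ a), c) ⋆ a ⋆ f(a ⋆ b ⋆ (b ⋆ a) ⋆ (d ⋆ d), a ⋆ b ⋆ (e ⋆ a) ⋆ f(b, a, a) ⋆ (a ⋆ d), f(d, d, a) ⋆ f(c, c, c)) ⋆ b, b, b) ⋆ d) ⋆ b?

Un-nest:  f(f(f(d, a, b) ⋆ c ⋆ f(f(a, a, c), f(a ⋆ e, b, b), f(a, d, c)) ⋆ a ⋆ ((e ⋆ b) ⋆ b), f(f(f(b, a, c), a ⋆ a, a ⋆ d), f(e, d ⋆ (b ⋆ e) ⋆ b, (a ⋆ (c ⋆ d)) ⋆ c), c ⋆ d ⋆ c ⋆ a), c) ⋆ a ⋆ f(a ⋆ b ⋆ (b ⋆ a) ⋆ (d ⋆ d), a ⋆ b ⋆ (e ⋆ a) ⋆ f(b, a, a) ⋆ (a ⋆ d), f(d, d, a) ⋆ f(c, c, c)) ⋆ b, b, b) ⋆ d ⋆ b
Inside:  f(f(f(d, a, b) ⋆ c ⋆ f(f(a, a, c), f(a ⋆ e, b, b), f(a, d, c)) ⋆ a ⋆ ((e ⋆ b) ⋆ b), f(f(f(b, a, c), a ⋆ a, a ⋆ d), f(e, d ⋆ (b ⋆ e) ⋆ b, (a ⋆ (c ⋆ d)) ⋆ c), c ⋆ d ⋆ c ⋆ a), c) ⋆ a ⋆ f(a ⋆ b ⋆ (b ⋆ a) ⋆ (d ⋆ d), a ⋆ b ⋆ (e ⋆ a) ⋆ f(b, a, a) ⋆ (a ⋆ d), f(d, d, a) ⋆ f(c, c, c)) ⋆ b, b, b)  →  f(a ⋆ b ⋆ f(a ⋆ a ⋆ b ⋆ b ⋆ d ⋆ d, a ⋆ a ⋆ a ⋆ b ⋆ d ⋆ f(b, a, a), f(c, c, c) ⋆ f(d, d, a)) ⋆ f(a ⋆ b ⋆ b ⋆ c ⋆ f(d, a, b) ⋆ f(f(a, a, c), f(a, b, b), f(a, d, c)), f(f(f(b, a, c), a ⋆ a, a ⋆ d), f(e, b ⋆ b ⋆ d, a ⋆ c ⋆ c ⋆ d), a ⋆ c ⋆ c ⋆ d), c), b, b)
Order the arguments:  b ⋆ d ⋆ f(a ⋆ b ⋆ f(a ⋆ a ⋆ b ⋆ b ⋆ d ⋆ d, a ⋆ a ⋆ a ⋆ b ⋆ d ⋆ f(b, a, a), f(c, c, c) ⋆ f(d, d, a)) ⋆ f(a ⋆ b ⋆ b ⋆ c ⋆ f(d, a, b) ⋆ f(f(a, a, c), f(a, b, b), f(a, d, c)), f(f(f(b, a, c), a ⋆ a, a ⋆ d), f(e, b ⋆ b ⋆ d, a ⋆ c ⋆ c ⋆ d), a ⋆ c ⋆ c ⋆ d), c), b, b)

Answer: b ⋆ d ⋆ f(a ⋆ b ⋆ f(a ⋆ a ⋆ b ⋆ b ⋆ d ⋆ d, a ⋆ a ⋆ a ⋆ b ⋆ d ⋆ f(b, a, a), f(c, c, c) ⋆ f(d, d, a)) ⋆ f(a ⋆ b ⋆ b ⋆ c ⋆ f(d, a, b) ⋆ f(f(a, a, c), f(a, b, b), f(a, d, c)), f(f(f(b, a, c), a ⋆ a, a ⋆ d), f(e, b ⋆ b ⋆ d, a ⋆ c ⋆ c ⋆ d), a ⋆ c ⋆ c ⋆ d), c), b, b)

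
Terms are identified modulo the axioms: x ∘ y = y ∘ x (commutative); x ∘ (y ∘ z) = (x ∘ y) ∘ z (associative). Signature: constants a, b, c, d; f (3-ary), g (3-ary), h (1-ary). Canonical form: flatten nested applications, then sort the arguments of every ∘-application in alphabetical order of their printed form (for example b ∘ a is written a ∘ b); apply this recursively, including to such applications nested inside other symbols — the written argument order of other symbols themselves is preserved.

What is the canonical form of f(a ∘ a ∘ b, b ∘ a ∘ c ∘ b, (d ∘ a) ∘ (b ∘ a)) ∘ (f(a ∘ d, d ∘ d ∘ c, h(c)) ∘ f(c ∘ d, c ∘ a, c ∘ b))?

Answer: f(a ∘ a ∘ b, a ∘ b ∘ b ∘ c, a ∘ a ∘ b ∘ d) ∘ f(a ∘ d, c ∘ d ∘ d, h(c)) ∘ f(c ∘ d, a ∘ c, b ∘ c)

Derivation:
Un-nest:  f(a ∘ a ∘ b, b ∘ a ∘ c ∘ b, (d ∘ a) ∘ (b ∘ a)) ∘ f(a ∘ d, d ∘ d ∘ c, h(c)) ∘ f(c ∘ d, c ∘ a, c ∘ b)
Simplify inside:  f(a ∘ a ∘ b, b ∘ a ∘ c ∘ b, (d ∘ a) ∘ (b ∘ a))  →  f(a ∘ a ∘ b, a ∘ b ∘ b ∘ c, a ∘ a ∘ b ∘ d)
Simplify inside:  f(a ∘ d, d ∘ d ∘ c, h(c))  →  f(a ∘ d, c ∘ d ∘ d, h(c))
Simplify inside:  f(c ∘ d, c ∘ a, c ∘ b)  →  f(c ∘ d, a ∘ c, b ∘ c)
Sort arguments:  f(a ∘ a ∘ b, a ∘ b ∘ b ∘ c, a ∘ a ∘ b ∘ d) ∘ f(a ∘ d, c ∘ d ∘ d, h(c)) ∘ f(c ∘ d, a ∘ c, b ∘ c)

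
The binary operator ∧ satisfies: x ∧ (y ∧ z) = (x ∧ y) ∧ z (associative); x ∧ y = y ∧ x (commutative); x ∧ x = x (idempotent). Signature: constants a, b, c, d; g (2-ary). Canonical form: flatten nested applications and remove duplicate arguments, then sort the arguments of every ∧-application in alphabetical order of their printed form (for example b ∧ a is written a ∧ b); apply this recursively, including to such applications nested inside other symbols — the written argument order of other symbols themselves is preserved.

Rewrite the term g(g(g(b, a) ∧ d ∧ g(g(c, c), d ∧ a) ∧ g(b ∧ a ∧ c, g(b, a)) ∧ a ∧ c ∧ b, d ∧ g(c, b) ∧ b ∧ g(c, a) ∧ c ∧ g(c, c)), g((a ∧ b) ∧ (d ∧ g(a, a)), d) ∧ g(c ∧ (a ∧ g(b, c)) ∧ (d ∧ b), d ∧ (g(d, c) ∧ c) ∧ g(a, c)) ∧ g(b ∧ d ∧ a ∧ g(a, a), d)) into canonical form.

Work inside:  g((a ∧ b) ∧ (d ∧ g(a, a)), d) ∧ g(c ∧ (a ∧ g(b, c)) ∧ (d ∧ b), d ∧ (g(d, c) ∧ c) ∧ g(a, c)) ∧ g(b ∧ d ∧ a ∧ g(a, a), d)
Canonicalize subterm:  g((a ∧ b) ∧ (d ∧ g(a, a)), d)  →  g(a ∧ b ∧ d ∧ g(a, a), d)
Simplify inside:  g(c ∧ (a ∧ g(b, c)) ∧ (d ∧ b), d ∧ (g(d, c) ∧ c) ∧ g(a, c))  →  g(a ∧ b ∧ c ∧ d ∧ g(b, c), c ∧ d ∧ g(a, c) ∧ g(d, c))
Simplify inside:  g(b ∧ d ∧ a ∧ g(a, a), d)  →  g(a ∧ b ∧ d ∧ g(a, a), d)
Deduplicate:  drop duplicate g(a ∧ b ∧ d ∧ g(a, a), d)
Sort arguments:  g(a ∧ b ∧ c ∧ d ∧ g(b, c), c ∧ d ∧ g(a, c) ∧ g(d, c)) ∧ g(a ∧ b ∧ d ∧ g(a, a), d)
Put back:  g(g(a ∧ b ∧ c ∧ d ∧ g(a ∧ b ∧ c, g(b, a)) ∧ g(b, a) ∧ g(g(c, c), a ∧ d), b ∧ c ∧ d ∧ g(c, a) ∧ g(c, b) ∧ g(c, c)), g(a ∧ b ∧ c ∧ d ∧ g(b, c), c ∧ d ∧ g(a, c) ∧ g(d, c)) ∧ g(a ∧ b ∧ d ∧ g(a, a), d))

Answer: g(g(a ∧ b ∧ c ∧ d ∧ g(a ∧ b ∧ c, g(b, a)) ∧ g(b, a) ∧ g(g(c, c), a ∧ d), b ∧ c ∧ d ∧ g(c, a) ∧ g(c, b) ∧ g(c, c)), g(a ∧ b ∧ c ∧ d ∧ g(b, c), c ∧ d ∧ g(a, c) ∧ g(d, c)) ∧ g(a ∧ b ∧ d ∧ g(a, a), d))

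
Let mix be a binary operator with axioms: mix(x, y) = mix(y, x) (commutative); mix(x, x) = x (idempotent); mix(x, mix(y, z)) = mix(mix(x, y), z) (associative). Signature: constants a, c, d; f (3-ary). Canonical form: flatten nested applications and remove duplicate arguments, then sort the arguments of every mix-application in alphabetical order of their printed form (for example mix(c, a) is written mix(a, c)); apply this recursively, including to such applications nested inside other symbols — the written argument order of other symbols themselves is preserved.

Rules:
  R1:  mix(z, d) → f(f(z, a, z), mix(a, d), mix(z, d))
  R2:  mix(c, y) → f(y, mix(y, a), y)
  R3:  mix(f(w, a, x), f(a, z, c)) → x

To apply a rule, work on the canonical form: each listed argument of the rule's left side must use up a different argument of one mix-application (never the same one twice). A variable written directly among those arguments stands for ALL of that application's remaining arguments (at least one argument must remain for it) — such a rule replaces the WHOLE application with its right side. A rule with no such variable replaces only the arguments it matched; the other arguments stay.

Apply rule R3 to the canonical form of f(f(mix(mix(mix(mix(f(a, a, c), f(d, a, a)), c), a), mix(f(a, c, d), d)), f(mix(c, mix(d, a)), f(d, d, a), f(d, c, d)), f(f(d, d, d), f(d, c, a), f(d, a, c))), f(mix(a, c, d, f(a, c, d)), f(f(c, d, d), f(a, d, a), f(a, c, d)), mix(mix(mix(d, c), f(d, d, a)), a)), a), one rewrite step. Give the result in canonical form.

Answer: f(f(mix(a, c, d, f(a, c, d)), f(mix(a, c, d), f(d, d, a), f(d, c, d)), f(f(d, d, d), f(d, c, a), f(d, a, c))), f(mix(a, c, d, f(a, c, d)), f(f(c, d, d), f(a, d, a), f(a, c, d)), mix(a, c, d, f(d, d, a))), a)

Derivation:
Canonical form:  f(f(mix(a, c, d, f(a, a, c), f(a, c, d), f(d, a, a)), f(mix(a, c, d), f(d, d, a), f(d, c, d)), f(f(d, d, d), f(d, c, a), f(d, a, c))), f(mix(a, c, d, f(a, c, d)), f(f(c, d, d), f(a, d, a), f(a, c, d)), mix(a, c, d, f(d, d, a))), a)
R3 matches:  uses f(a, a, c), f(d, a, a);  w := d, x := a, z := a
New term:  f(f(mix(a, c, d, f(a, c, d)), f(mix(a, c, d), f(d, d, a), f(d, c, d)), f(f(d, d, d), f(d, c, a), f(d, a, c))), f(mix(a, c, d, f(a, c, d)), f(f(c, d, d), f(a, d, a), f(a, c, d)), mix(a, c, d, f(d, d, a))), a)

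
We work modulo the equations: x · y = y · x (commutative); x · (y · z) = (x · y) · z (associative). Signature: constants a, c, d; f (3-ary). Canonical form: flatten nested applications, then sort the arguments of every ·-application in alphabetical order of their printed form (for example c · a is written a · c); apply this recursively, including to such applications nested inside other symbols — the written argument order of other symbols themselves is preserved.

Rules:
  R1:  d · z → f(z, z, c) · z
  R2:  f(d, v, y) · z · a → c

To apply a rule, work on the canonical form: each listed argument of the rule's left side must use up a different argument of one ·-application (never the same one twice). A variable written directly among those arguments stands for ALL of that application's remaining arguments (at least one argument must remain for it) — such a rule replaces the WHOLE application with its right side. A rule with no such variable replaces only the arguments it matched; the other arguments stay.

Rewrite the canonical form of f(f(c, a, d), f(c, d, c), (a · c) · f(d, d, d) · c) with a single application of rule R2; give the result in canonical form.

Canonical form:  f(f(c, a, d), f(c, d, c), a · c · c · f(d, d, d))
Match R2:  consume a, f(d, d, d);  v := d, y := d, z := c · c
The extension variable absorbs all remaining arguments, so the whole application is rewritten.
New term:  f(f(c, a, d), f(c, d, c), c)

Answer: f(f(c, a, d), f(c, d, c), c)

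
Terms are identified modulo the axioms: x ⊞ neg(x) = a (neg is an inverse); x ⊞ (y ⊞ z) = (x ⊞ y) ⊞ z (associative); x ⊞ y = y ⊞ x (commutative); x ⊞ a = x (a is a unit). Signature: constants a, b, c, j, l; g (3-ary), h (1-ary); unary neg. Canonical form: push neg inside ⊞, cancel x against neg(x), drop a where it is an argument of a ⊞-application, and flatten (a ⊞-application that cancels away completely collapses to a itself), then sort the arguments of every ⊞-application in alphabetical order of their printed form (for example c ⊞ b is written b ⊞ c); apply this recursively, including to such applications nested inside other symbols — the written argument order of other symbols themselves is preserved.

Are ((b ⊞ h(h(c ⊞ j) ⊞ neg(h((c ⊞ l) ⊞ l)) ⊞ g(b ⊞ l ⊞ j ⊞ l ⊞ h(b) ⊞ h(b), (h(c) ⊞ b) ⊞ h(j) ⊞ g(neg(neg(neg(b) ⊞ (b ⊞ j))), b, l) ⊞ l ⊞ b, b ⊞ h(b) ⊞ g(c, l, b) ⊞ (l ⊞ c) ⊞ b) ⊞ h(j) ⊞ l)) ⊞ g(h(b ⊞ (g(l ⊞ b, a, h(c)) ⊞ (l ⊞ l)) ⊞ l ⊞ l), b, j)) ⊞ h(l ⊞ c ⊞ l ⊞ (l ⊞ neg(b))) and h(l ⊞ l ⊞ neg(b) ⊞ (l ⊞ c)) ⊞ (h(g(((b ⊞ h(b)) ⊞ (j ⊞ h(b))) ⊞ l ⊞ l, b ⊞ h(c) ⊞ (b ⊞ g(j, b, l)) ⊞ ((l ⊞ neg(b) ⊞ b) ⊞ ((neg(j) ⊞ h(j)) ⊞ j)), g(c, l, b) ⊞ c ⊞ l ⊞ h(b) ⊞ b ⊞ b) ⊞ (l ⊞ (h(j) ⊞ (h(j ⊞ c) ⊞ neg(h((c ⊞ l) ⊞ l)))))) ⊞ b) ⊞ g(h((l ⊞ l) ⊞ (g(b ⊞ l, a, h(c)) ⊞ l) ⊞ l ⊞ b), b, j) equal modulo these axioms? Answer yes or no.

Left:  ((b ⊞ h(h(c ⊞ j) ⊞ neg(h((c ⊞ l) ⊞ l)) ⊞ g(b ⊞ l ⊞ j ⊞ l ⊞ h(b) ⊞ h(b), (h(c) ⊞ b) ⊞ h(j) ⊞ g(neg(neg(neg(b) ⊞ (b ⊞ j))), b, l) ⊞ l ⊞ b, b ⊞ h(b) ⊞ g(c, l, b) ⊞ (l ⊞ c) ⊞ b) ⊞ h(j) ⊞ l)) ⊞ g(h(b ⊞ (g(l ⊞ b, a, h(c)) ⊞ (l ⊞ l)) ⊞ l ⊞ l), b, j)) ⊞ h(l ⊞ c ⊞ l ⊞ (l ⊞ neg(b)))
  Push neg inside:  distribute neg over ⊞ and collapse double neg
  Collect:  b ⊞ h(g(b ⊞ h(b) ⊞ h(b) ⊞ j ⊞ l ⊞ l, b ⊞ b ⊞ g(j, b, l) ⊞ h(c) ⊞ h(j) ⊞ l, b ⊞ b ⊞ c ⊞ g(c, l, b) ⊞ h(b) ⊞ l) ⊞ h(c ⊞ j) ⊞ h(j) ⊞ l ⊞ neg(h(c ⊞ l ⊞ l))) ⊞ g(h(b ⊞ g(b ⊞ l, a, h(c)) ⊞ l ⊞ l ⊞ l ⊞ l), b, j) ⊞ h(c ⊞ l ⊞ l ⊞ l ⊞ neg(b))
  Sort arguments:  b ⊞ g(h(b ⊞ g(b ⊞ l, a, h(c)) ⊞ l ⊞ l ⊞ l ⊞ l), b, j) ⊞ h(c ⊞ l ⊞ l ⊞ l ⊞ neg(b)) ⊞ h(g(b ⊞ h(b) ⊞ h(b) ⊞ j ⊞ l ⊞ l, b ⊞ b ⊞ g(j, b, l) ⊞ h(c) ⊞ h(j) ⊞ l, b ⊞ b ⊞ c ⊞ g(c, l, b) ⊞ h(b) ⊞ l) ⊞ h(c ⊞ j) ⊞ h(j) ⊞ l ⊞ neg(h(c ⊞ l ⊞ l)))
Right:  h(l ⊞ l ⊞ neg(b) ⊞ (l ⊞ c)) ⊞ (h(g(((b ⊞ h(b)) ⊞ (j ⊞ h(b))) ⊞ l ⊞ l, b ⊞ h(c) ⊞ (b ⊞ g(j, b, l)) ⊞ ((l ⊞ neg(b) ⊞ b) ⊞ ((neg(j) ⊞ h(j)) ⊞ j)), g(c, l, b) ⊞ c ⊞ l ⊞ h(b) ⊞ b ⊞ b) ⊞ (l ⊞ (h(j) ⊞ (h(j ⊞ c) ⊞ neg(h((c ⊞ l) ⊞ l)))))) ⊞ b) ⊞ g(h((l ⊞ l) ⊞ (g(b ⊞ l, a, h(c)) ⊞ l) ⊞ l ⊞ b), b, j)
  Collect terms:  h(c ⊞ l ⊞ l ⊞ l ⊞ neg(b)) ⊞ h(g(b ⊞ h(b) ⊞ h(b) ⊞ j ⊞ l ⊞ l, b ⊞ b ⊞ g(j, b, l) ⊞ h(c) ⊞ h(j) ⊞ l, b ⊞ b ⊞ c ⊞ g(c, l, b) ⊞ h(b) ⊞ l) ⊞ h(c ⊞ j) ⊞ h(j) ⊞ l ⊞ neg(h(c ⊞ l ⊞ l))) ⊞ b ⊞ g(h(b ⊞ g(b ⊞ l, a, h(c)) ⊞ l ⊞ l ⊞ l ⊞ l), b, j)
  Order the arguments:  b ⊞ g(h(b ⊞ g(b ⊞ l, a, h(c)) ⊞ l ⊞ l ⊞ l ⊞ l), b, j) ⊞ h(c ⊞ l ⊞ l ⊞ l ⊞ neg(b)) ⊞ h(g(b ⊞ h(b) ⊞ h(b) ⊞ j ⊞ l ⊞ l, b ⊞ b ⊞ g(j, b, l) ⊞ h(c) ⊞ h(j) ⊞ l, b ⊞ b ⊞ c ⊞ g(c, l, b) ⊞ h(b) ⊞ l) ⊞ h(c ⊞ j) ⊞ h(j) ⊞ l ⊞ neg(h(c ⊞ l ⊞ l)))

Answer: yes — both canonical forms are b ⊞ g(h(b ⊞ g(b ⊞ l, a, h(c)) ⊞ l ⊞ l ⊞ l ⊞ l), b, j) ⊞ h(c ⊞ l ⊞ l ⊞ l ⊞ neg(b)) ⊞ h(g(b ⊞ h(b) ⊞ h(b) ⊞ j ⊞ l ⊞ l, b ⊞ b ⊞ g(j, b, l) ⊞ h(c) ⊞ h(j) ⊞ l, b ⊞ b ⊞ c ⊞ g(c, l, b) ⊞ h(b) ⊞ l) ⊞ h(c ⊞ j) ⊞ h(j) ⊞ l ⊞ neg(h(c ⊞ l ⊞ l)))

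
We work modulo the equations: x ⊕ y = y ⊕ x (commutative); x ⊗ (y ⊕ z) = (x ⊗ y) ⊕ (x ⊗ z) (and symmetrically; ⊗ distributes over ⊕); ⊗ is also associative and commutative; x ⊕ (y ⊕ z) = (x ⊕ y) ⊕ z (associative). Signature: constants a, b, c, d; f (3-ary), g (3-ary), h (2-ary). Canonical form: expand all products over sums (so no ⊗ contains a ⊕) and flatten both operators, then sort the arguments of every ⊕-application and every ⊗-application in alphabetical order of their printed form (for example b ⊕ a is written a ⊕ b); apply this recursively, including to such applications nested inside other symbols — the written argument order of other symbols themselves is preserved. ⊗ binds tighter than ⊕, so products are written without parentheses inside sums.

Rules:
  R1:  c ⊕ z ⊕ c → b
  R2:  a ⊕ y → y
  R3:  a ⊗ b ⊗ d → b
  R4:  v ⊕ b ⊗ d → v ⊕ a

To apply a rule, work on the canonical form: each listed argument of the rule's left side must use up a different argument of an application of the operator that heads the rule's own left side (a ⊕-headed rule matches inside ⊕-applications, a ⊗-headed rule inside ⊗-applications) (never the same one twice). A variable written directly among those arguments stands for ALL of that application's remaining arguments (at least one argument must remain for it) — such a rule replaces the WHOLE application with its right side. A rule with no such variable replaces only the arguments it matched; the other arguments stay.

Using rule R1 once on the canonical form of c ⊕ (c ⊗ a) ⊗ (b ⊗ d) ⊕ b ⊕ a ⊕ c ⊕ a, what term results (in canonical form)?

Canonical form:  a ⊕ a ⊕ a ⊗ b ⊗ c ⊗ d ⊕ b ⊕ c ⊕ c
Match R1:  consume c, c;  z := a ⊕ a ⊕ a ⊗ b ⊗ c ⊗ d ⊕ b
The variable takes the whole remainder — replace the entire application.
New term:  b

Answer: b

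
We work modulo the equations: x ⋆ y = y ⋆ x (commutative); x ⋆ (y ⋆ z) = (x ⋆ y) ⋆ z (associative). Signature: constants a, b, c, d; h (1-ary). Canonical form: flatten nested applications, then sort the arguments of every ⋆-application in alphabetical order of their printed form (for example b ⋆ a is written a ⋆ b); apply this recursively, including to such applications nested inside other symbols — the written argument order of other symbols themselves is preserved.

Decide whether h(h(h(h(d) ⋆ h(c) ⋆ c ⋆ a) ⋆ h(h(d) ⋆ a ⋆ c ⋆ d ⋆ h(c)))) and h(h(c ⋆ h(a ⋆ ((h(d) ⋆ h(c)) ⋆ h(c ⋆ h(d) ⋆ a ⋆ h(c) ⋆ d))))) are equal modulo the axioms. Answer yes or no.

Left:  h(h(h(h(d) ⋆ h(c) ⋆ c ⋆ a) ⋆ h(h(d) ⋆ a ⋆ c ⋆ d ⋆ h(c))))
  Focus inside:  h(h(d) ⋆ h(c) ⋆ c ⋆ a) ⋆ h(h(d) ⋆ a ⋆ c ⋆ d ⋆ h(c))
  Inside:  h(h(d) ⋆ h(c) ⋆ c ⋆ a)  →  h(a ⋆ c ⋆ h(c) ⋆ h(d))
  Simplify inside:  h(h(d) ⋆ a ⋆ c ⋆ d ⋆ h(c))  →  h(a ⋆ c ⋆ d ⋆ h(c) ⋆ h(d))
  Sort arguments:  h(a ⋆ c ⋆ d ⋆ h(c) ⋆ h(d)) ⋆ h(a ⋆ c ⋆ h(c) ⋆ h(d))
  Reassemble:  h(h(h(a ⋆ c ⋆ d ⋆ h(c) ⋆ h(d)) ⋆ h(a ⋆ c ⋆ h(c) ⋆ h(d))))
Right:  h(h(c ⋆ h(a ⋆ ((h(d) ⋆ h(c)) ⋆ h(c ⋆ h(d) ⋆ a ⋆ h(c) ⋆ d)))))
  Descend into:  c ⋆ h(a ⋆ ((h(d) ⋆ h(c)) ⋆ h(c ⋆ h(d) ⋆ a ⋆ h(c) ⋆ d)))
  Canonicalize subterm:  h(a ⋆ ((h(d) ⋆ h(c)) ⋆ h(c ⋆ h(d) ⋆ a ⋆ h(c) ⋆ d)))  →  h(a ⋆ h(a ⋆ c ⋆ d ⋆ h(c) ⋆ h(d)) ⋆ h(c) ⋆ h(d))
  Sort:  c ⋆ h(a ⋆ h(a ⋆ c ⋆ d ⋆ h(c) ⋆ h(d)) ⋆ h(c) ⋆ h(d))
  Reassemble:  h(h(c ⋆ h(a ⋆ h(a ⋆ c ⋆ d ⋆ h(c) ⋆ h(d)) ⋆ h(c) ⋆ h(d))))

Answer: no — h(h(h(a ⋆ c ⋆ d ⋆ h(c) ⋆ h(d)) ⋆ h(a ⋆ c ⋆ h(c) ⋆ h(d)))) vs h(h(c ⋆ h(a ⋆ h(a ⋆ c ⋆ d ⋆ h(c) ⋆ h(d)) ⋆ h(c) ⋆ h(d))))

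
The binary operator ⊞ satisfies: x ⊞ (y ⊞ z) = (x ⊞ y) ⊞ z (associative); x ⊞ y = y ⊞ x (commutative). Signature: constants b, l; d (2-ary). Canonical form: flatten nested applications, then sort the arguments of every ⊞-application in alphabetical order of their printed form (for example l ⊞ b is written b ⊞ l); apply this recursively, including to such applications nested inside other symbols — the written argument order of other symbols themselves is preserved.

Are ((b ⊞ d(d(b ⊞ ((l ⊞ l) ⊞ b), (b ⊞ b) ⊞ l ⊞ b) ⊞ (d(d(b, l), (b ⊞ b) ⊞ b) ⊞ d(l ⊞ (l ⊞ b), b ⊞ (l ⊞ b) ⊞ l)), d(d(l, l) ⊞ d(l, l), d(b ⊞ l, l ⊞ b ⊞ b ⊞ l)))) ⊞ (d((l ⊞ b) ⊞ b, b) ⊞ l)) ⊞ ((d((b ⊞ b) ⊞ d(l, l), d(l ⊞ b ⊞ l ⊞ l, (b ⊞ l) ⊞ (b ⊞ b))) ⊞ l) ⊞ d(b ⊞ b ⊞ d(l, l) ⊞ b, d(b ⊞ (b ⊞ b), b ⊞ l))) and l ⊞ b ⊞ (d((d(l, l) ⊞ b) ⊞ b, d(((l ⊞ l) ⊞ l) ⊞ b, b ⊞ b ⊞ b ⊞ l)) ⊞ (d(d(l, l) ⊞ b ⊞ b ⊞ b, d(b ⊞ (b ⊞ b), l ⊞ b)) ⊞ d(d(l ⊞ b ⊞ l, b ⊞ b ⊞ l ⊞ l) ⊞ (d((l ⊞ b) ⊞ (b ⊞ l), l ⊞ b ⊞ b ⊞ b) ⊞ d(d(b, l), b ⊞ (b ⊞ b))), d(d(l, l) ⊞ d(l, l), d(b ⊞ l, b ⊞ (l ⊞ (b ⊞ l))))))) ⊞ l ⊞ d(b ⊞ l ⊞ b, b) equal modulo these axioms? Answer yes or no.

Left:  ((b ⊞ d(d(b ⊞ ((l ⊞ l) ⊞ b), (b ⊞ b) ⊞ l ⊞ b) ⊞ (d(d(b, l), (b ⊞ b) ⊞ b) ⊞ d(l ⊞ (l ⊞ b), b ⊞ (l ⊞ b) ⊞ l)), d(d(l, l) ⊞ d(l, l), d(b ⊞ l, l ⊞ b ⊞ b ⊞ l)))) ⊞ (d((l ⊞ b) ⊞ b, b) ⊞ l)) ⊞ ((d((b ⊞ b) ⊞ d(l, l), d(l ⊞ b ⊞ l ⊞ l, (b ⊞ l) ⊞ (b ⊞ b))) ⊞ l) ⊞ d(b ⊞ b ⊞ d(l, l) ⊞ b, d(b ⊞ (b ⊞ b), b ⊞ l)))
  Merge nested applications:  b ⊞ d(d(b ⊞ ((l ⊞ l) ⊞ b), (b ⊞ b) ⊞ l ⊞ b) ⊞ (d(d(b, l), (b ⊞ b) ⊞ b) ⊞ d(l ⊞ (l ⊞ b), b ⊞ (l ⊞ b) ⊞ l)), d(d(l, l) ⊞ d(l, l), d(b ⊞ l, l ⊞ b ⊞ b ⊞ l))) ⊞ d((l ⊞ b) ⊞ b, b) ⊞ l ⊞ d((b ⊞ b) ⊞ d(l, l), d(l ⊞ b ⊞ l ⊞ l, (b ⊞ l) ⊞ (b ⊞ b))) ⊞ l ⊞ d(b ⊞ b ⊞ d(l, l) ⊞ b, d(b ⊞ (b ⊞ b), b ⊞ l))
  Inside:  d(d(b ⊞ ((l ⊞ l) ⊞ b), (b ⊞ b) ⊞ l ⊞ b) ⊞ (d(d(b, l), (b ⊞ b) ⊞ b) ⊞ d(l ⊞ (l ⊞ b), b ⊞ (l ⊞ b) ⊞ l)), d(d(l, l) ⊞ d(l, l), d(b ⊞ l, l ⊞ b ⊞ b ⊞ l)))  →  d(d(b ⊞ b ⊞ l ⊞ l, b ⊞ b ⊞ b ⊞ l) ⊞ d(b ⊞ l ⊞ l, b ⊞ b ⊞ l ⊞ l) ⊞ d(d(b, l), b ⊞ b ⊞ b), d(d(l, l) ⊞ d(l, l), d(b ⊞ l, b ⊞ b ⊞ l ⊞ l)))
  Inside:  d((l ⊞ b) ⊞ b, b)  →  d(b ⊞ b ⊞ l, b)
  Canonicalize subterm:  d((b ⊞ b) ⊞ d(l, l), d(l ⊞ b ⊞ l ⊞ l, (b ⊞ l) ⊞ (b ⊞ b)))  →  d(b ⊞ b ⊞ d(l, l), d(b ⊞ l ⊞ l ⊞ l, b ⊞ b ⊞ b ⊞ l))
  Sort:  b ⊞ d(b ⊞ b ⊞ b ⊞ d(l, l), d(b ⊞ b ⊞ b, b ⊞ l)) ⊞ d(b ⊞ b ⊞ d(l, l), d(b ⊞ l ⊞ l ⊞ l, b ⊞ b ⊞ b ⊞ l)) ⊞ d(b ⊞ b ⊞ l, b) ⊞ d(d(b ⊞ b ⊞ l ⊞ l, b ⊞ b ⊞ b ⊞ l) ⊞ d(b ⊞ l ⊞ l, b ⊞ b ⊞ l ⊞ l) ⊞ d(d(b, l), b ⊞ b ⊞ b), d(d(l, l) ⊞ d(l, l), d(b ⊞ l, b ⊞ b ⊞ l ⊞ l))) ⊞ l ⊞ l
Right:  l ⊞ b ⊞ (d((d(l, l) ⊞ b) ⊞ b, d(((l ⊞ l) ⊞ l) ⊞ b, b ⊞ b ⊞ b ⊞ l)) ⊞ (d(d(l, l) ⊞ b ⊞ b ⊞ b, d(b ⊞ (b ⊞ b), l ⊞ b)) ⊞ d(d(l ⊞ b ⊞ l, b ⊞ b ⊞ l ⊞ l) ⊞ (d((l ⊞ b) ⊞ (b ⊞ l), l ⊞ b ⊞ b ⊞ b) ⊞ d(d(b, l), b ⊞ (b ⊞ b))), d(d(l, l) ⊞ d(l, l), d(b ⊞ l, b ⊞ (l ⊞ (b ⊞ l))))))) ⊞ l ⊞ d(b ⊞ l ⊞ b, b)
  Merge nested applications:  l ⊞ b ⊞ d((d(l, l) ⊞ b) ⊞ b, d(((l ⊞ l) ⊞ l) ⊞ b, b ⊞ b ⊞ b ⊞ l)) ⊞ d(d(l, l) ⊞ b ⊞ b ⊞ b, d(b ⊞ (b ⊞ b), l ⊞ b)) ⊞ d(d(l ⊞ b ⊞ l, b ⊞ b ⊞ l ⊞ l) ⊞ (d((l ⊞ b) ⊞ (b ⊞ l), l ⊞ b ⊞ b ⊞ b) ⊞ d(d(b, l), b ⊞ (b ⊞ b))), d(d(l, l) ⊞ d(l, l), d(b ⊞ l, b ⊞ (l ⊞ (b ⊞ l))))) ⊞ l ⊞ d(b ⊞ l ⊞ b, b)
  Canonicalize subterm:  d((d(l, l) ⊞ b) ⊞ b, d(((l ⊞ l) ⊞ l) ⊞ b, b ⊞ b ⊞ b ⊞ l))  →  d(b ⊞ b ⊞ d(l, l), d(b ⊞ l ⊞ l ⊞ l, b ⊞ b ⊞ b ⊞ l))
  Canonicalize subterm:  d(d(l, l) ⊞ b ⊞ b ⊞ b, d(b ⊞ (b ⊞ b), l ⊞ b))  →  d(b ⊞ b ⊞ b ⊞ d(l, l), d(b ⊞ b ⊞ b, b ⊞ l))
  Simplify inside:  d(d(l ⊞ b ⊞ l, b ⊞ b ⊞ l ⊞ l) ⊞ (d((l ⊞ b) ⊞ (b ⊞ l), l ⊞ b ⊞ b ⊞ b) ⊞ d(d(b, l), b ⊞ (b ⊞ b))), d(d(l, l) ⊞ d(l, l), d(b ⊞ l, b ⊞ (l ⊞ (b ⊞ l)))))  →  d(d(b ⊞ b ⊞ l ⊞ l, b ⊞ b ⊞ b ⊞ l) ⊞ d(b ⊞ l ⊞ l, b ⊞ b ⊞ l ⊞ l) ⊞ d(d(b, l), b ⊞ b ⊞ b), d(d(l, l) ⊞ d(l, l), d(b ⊞ l, b ⊞ b ⊞ l ⊞ l)))
  Sort arguments:  b ⊞ d(b ⊞ b ⊞ b ⊞ d(l, l), d(b ⊞ b ⊞ b, b ⊞ l)) ⊞ d(b ⊞ b ⊞ d(l, l), d(b ⊞ l ⊞ l ⊞ l, b ⊞ b ⊞ b ⊞ l)) ⊞ d(b ⊞ b ⊞ l, b) ⊞ d(d(b ⊞ b ⊞ l ⊞ l, b ⊞ b ⊞ b ⊞ l) ⊞ d(b ⊞ l ⊞ l, b ⊞ b ⊞ l ⊞ l) ⊞ d(d(b, l), b ⊞ b ⊞ b), d(d(l, l) ⊞ d(l, l), d(b ⊞ l, b ⊞ b ⊞ l ⊞ l))) ⊞ l ⊞ l

Answer: yes — both canonical forms are b ⊞ d(b ⊞ b ⊞ b ⊞ d(l, l), d(b ⊞ b ⊞ b, b ⊞ l)) ⊞ d(b ⊞ b ⊞ d(l, l), d(b ⊞ l ⊞ l ⊞ l, b ⊞ b ⊞ b ⊞ l)) ⊞ d(b ⊞ b ⊞ l, b) ⊞ d(d(b ⊞ b ⊞ l ⊞ l, b ⊞ b ⊞ b ⊞ l) ⊞ d(b ⊞ l ⊞ l, b ⊞ b ⊞ l ⊞ l) ⊞ d(d(b, l), b ⊞ b ⊞ b), d(d(l, l) ⊞ d(l, l), d(b ⊞ l, b ⊞ b ⊞ l ⊞ l))) ⊞ l ⊞ l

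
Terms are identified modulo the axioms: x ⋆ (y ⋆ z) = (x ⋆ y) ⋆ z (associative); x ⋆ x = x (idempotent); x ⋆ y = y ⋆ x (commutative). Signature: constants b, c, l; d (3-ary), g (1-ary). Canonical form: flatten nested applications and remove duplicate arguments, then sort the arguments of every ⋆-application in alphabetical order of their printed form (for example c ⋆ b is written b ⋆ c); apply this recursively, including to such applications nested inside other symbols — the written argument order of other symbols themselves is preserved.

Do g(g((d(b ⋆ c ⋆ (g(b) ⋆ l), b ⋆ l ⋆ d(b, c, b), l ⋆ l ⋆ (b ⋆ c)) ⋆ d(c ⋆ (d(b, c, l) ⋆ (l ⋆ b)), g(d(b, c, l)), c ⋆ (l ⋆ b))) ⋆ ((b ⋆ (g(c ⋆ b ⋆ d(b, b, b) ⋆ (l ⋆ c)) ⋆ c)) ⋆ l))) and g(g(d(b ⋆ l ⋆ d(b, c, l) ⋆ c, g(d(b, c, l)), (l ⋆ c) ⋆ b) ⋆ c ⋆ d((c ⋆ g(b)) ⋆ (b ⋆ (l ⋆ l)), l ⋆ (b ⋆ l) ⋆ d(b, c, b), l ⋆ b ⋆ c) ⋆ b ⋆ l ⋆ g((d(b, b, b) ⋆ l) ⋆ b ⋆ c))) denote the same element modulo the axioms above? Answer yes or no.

Answer: yes — both canonical forms are g(g(b ⋆ c ⋆ d(b ⋆ c ⋆ d(b, c, l) ⋆ l, g(d(b, c, l)), b ⋆ c ⋆ l) ⋆ d(b ⋆ c ⋆ g(b) ⋆ l, b ⋆ d(b, c, b) ⋆ l, b ⋆ c ⋆ l) ⋆ g(b ⋆ c ⋆ d(b, b, b) ⋆ l) ⋆ l))

Derivation:
Left:  g(g((d(b ⋆ c ⋆ (g(b) ⋆ l), b ⋆ l ⋆ d(b, c, b), l ⋆ l ⋆ (b ⋆ c)) ⋆ d(c ⋆ (d(b, c, l) ⋆ (l ⋆ b)), g(d(b, c, l)), c ⋆ (l ⋆ b))) ⋆ ((b ⋆ (g(c ⋆ b ⋆ d(b, b, b) ⋆ (l ⋆ c)) ⋆ c)) ⋆ l)))
  Work inside:  (d(b ⋆ c ⋆ (g(b) ⋆ l), b ⋆ l ⋆ d(b, c, b), l ⋆ l ⋆ (b ⋆ c)) ⋆ d(c ⋆ (d(b, c, l) ⋆ (l ⋆ b)), g(d(b, c, l)), c ⋆ (l ⋆ b))) ⋆ ((b ⋆ (g(c ⋆ b ⋆ d(b, b, b) ⋆ (l ⋆ c)) ⋆ c)) ⋆ l)
  Un-nest:  d(b ⋆ c ⋆ (g(b) ⋆ l), b ⋆ l ⋆ d(b, c, b), l ⋆ l ⋆ (b ⋆ c)) ⋆ d(c ⋆ (d(b, c, l) ⋆ (l ⋆ b)), g(d(b, c, l)), c ⋆ (l ⋆ b)) ⋆ b ⋆ g(c ⋆ b ⋆ d(b, b, b) ⋆ (l ⋆ c)) ⋆ c ⋆ l
  Inside:  d(b ⋆ c ⋆ (g(b) ⋆ l), b ⋆ l ⋆ d(b, c, b), l ⋆ l ⋆ (b ⋆ c))  →  d(b ⋆ c ⋆ g(b) ⋆ l, b ⋆ d(b, c, b) ⋆ l, b ⋆ c ⋆ l)
  Canonicalize subterm:  d(c ⋆ (d(b, c, l) ⋆ (l ⋆ b)), g(d(b, c, l)), c ⋆ (l ⋆ b))  →  d(b ⋆ c ⋆ d(b, c, l) ⋆ l, g(d(b, c, l)), b ⋆ c ⋆ l)
  Inside:  g(c ⋆ b ⋆ d(b, b, b) ⋆ (l ⋆ c))  →  g(b ⋆ c ⋆ d(b, b, b) ⋆ l)
  Sort:  b ⋆ c ⋆ d(b ⋆ c ⋆ d(b, c, l) ⋆ l, g(d(b, c, l)), b ⋆ c ⋆ l) ⋆ d(b ⋆ c ⋆ g(b) ⋆ l, b ⋆ d(b, c, b) ⋆ l, b ⋆ c ⋆ l) ⋆ g(b ⋆ c ⋆ d(b, b, b) ⋆ l) ⋆ l
  Rebuild:  g(g(b ⋆ c ⋆ d(b ⋆ c ⋆ d(b, c, l) ⋆ l, g(d(b, c, l)), b ⋆ c ⋆ l) ⋆ d(b ⋆ c ⋆ g(b) ⋆ l, b ⋆ d(b, c, b) ⋆ l, b ⋆ c ⋆ l) ⋆ g(b ⋆ c ⋆ d(b, b, b) ⋆ l) ⋆ l))
Right:  g(g(d(b ⋆ l ⋆ d(b, c, l) ⋆ c, g(d(b, c, l)), (l ⋆ c) ⋆ b) ⋆ c ⋆ d((c ⋆ g(b)) ⋆ (b ⋆ (l ⋆ l)), l ⋆ (b ⋆ l) ⋆ d(b, c, b), l ⋆ b ⋆ c) ⋆ b ⋆ l ⋆ g((d(b, b, b) ⋆ l) ⋆ b ⋆ c)))
  Focus inside:  d(b ⋆ l ⋆ d(b, c, l) ⋆ c, g(d(b, c, l)), (l ⋆ c) ⋆ b) ⋆ c ⋆ d((c ⋆ g(b)) ⋆ (b ⋆ (l ⋆ l)), l ⋆ (b ⋆ l) ⋆ d(b, c, b), l ⋆ b ⋆ c) ⋆ b ⋆ l ⋆ g((d(b, b, b) ⋆ l) ⋆ b ⋆ c)
  Inside:  d(b ⋆ l ⋆ d(b, c, l) ⋆ c, g(d(b, c, l)), (l ⋆ c) ⋆ b)  →  d(b ⋆ c ⋆ d(b, c, l) ⋆ l, g(d(b, c, l)), b ⋆ c ⋆ l)
  Canonicalize subterm:  d((c ⋆ g(b)) ⋆ (b ⋆ (l ⋆ l)), l ⋆ (b ⋆ l) ⋆ d(b, c, b), l ⋆ b ⋆ c)  →  d(b ⋆ c ⋆ g(b) ⋆ l, b ⋆ d(b, c, b) ⋆ l, b ⋆ c ⋆ l)
  Inside:  g((d(b, b, b) ⋆ l) ⋆ b ⋆ c)  →  g(b ⋆ c ⋆ d(b, b, b) ⋆ l)
  Sort arguments:  b ⋆ c ⋆ d(b ⋆ c ⋆ d(b, c, l) ⋆ l, g(d(b, c, l)), b ⋆ c ⋆ l) ⋆ d(b ⋆ c ⋆ g(b) ⋆ l, b ⋆ d(b, c, b) ⋆ l, b ⋆ c ⋆ l) ⋆ g(b ⋆ c ⋆ d(b, b, b) ⋆ l) ⋆ l
  Reassemble:  g(g(b ⋆ c ⋆ d(b ⋆ c ⋆ d(b, c, l) ⋆ l, g(d(b, c, l)), b ⋆ c ⋆ l) ⋆ d(b ⋆ c ⋆ g(b) ⋆ l, b ⋆ d(b, c, b) ⋆ l, b ⋆ c ⋆ l) ⋆ g(b ⋆ c ⋆ d(b, b, b) ⋆ l) ⋆ l))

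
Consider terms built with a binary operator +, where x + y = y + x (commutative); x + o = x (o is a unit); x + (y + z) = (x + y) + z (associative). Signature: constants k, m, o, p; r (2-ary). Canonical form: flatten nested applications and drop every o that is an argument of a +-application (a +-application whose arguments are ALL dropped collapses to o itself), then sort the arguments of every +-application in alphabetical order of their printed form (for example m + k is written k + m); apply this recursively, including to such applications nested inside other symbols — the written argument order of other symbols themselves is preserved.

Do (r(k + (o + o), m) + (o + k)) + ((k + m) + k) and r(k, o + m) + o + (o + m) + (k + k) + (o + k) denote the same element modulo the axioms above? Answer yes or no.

Left:  (r(k + (o + o), m) + (o + k)) + ((k + m) + k)
  Merge nested applications:  r(k + (o + o), m) + o + k + k + m + k
  Simplify inside:  r(k + (o + o), m)  →  r(k, m)
  Units out:  drop o
  Sort arguments:  k + k + k + m + r(k, m)
Right:  r(k, o + m) + o + (o + m) + (k + k) + (o + k)
  Un-nest:  r(k, o + m) + o + o + m + k + k + o + k
  Canonicalize subterm:  r(k, o + m)  →  r(k, m)
  Unit:  drop o (×3)
  Sort arguments:  k + k + k + m + r(k, m)

Answer: yes — both canonical forms are k + k + k + m + r(k, m)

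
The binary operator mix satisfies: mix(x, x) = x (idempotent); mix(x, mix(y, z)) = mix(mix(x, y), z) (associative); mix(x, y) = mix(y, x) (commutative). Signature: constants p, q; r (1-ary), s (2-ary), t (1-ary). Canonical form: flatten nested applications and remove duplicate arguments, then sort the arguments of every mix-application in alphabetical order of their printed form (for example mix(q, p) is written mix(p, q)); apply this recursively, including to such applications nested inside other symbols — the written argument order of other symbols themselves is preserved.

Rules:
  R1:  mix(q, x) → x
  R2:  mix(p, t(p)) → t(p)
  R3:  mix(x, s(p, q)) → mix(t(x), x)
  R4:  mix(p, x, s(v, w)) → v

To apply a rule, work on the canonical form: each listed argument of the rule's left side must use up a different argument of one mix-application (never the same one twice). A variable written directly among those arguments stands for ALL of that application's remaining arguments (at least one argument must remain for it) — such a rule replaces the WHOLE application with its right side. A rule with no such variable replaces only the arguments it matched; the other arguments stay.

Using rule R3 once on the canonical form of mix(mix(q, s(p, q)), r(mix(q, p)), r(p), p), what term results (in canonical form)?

Answer: mix(p, q, r(mix(p, q)), r(p), t(mix(p, q, r(mix(p, q)), r(p))))

Derivation:
Canonical form:  mix(p, q, r(mix(p, q)), r(p), s(p, q))
R3 matches:  uses s(p, q);  x := mix(p, q, r(mix(p, q)), r(p))
Every leftover argument binds to the variable; the entire application is replaced.
Result:  mix(p, q, r(mix(p, q)), r(p), t(mix(p, q, r(mix(p, q)), r(p))))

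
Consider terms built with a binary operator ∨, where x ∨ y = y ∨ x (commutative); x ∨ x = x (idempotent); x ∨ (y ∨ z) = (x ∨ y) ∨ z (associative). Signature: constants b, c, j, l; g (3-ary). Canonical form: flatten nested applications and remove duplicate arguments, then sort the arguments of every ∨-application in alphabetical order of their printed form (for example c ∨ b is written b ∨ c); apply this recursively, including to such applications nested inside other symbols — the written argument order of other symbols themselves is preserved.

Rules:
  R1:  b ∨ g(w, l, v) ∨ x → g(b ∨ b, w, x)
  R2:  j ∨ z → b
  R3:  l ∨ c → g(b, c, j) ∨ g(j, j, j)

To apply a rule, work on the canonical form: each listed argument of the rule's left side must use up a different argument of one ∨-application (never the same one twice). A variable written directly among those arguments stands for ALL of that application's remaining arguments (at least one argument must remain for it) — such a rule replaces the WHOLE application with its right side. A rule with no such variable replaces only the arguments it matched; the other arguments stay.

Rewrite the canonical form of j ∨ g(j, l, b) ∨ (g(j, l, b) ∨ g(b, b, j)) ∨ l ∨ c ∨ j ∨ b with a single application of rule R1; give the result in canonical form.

Answer: g(b, j, c ∨ g(b, b, j) ∨ j ∨ l)

Derivation:
Canonical form:  b ∨ c ∨ g(b, b, j) ∨ g(j, l, b) ∨ j ∨ l
Apply R1:  consuming b, g(j, l, b);  v := b, w := j, x := c ∨ g(b, b, j) ∨ j ∨ l
Every leftover argument binds to the variable; the entire application is replaced.
Result:  g(b, j, c ∨ g(b, b, j) ∨ j ∨ l)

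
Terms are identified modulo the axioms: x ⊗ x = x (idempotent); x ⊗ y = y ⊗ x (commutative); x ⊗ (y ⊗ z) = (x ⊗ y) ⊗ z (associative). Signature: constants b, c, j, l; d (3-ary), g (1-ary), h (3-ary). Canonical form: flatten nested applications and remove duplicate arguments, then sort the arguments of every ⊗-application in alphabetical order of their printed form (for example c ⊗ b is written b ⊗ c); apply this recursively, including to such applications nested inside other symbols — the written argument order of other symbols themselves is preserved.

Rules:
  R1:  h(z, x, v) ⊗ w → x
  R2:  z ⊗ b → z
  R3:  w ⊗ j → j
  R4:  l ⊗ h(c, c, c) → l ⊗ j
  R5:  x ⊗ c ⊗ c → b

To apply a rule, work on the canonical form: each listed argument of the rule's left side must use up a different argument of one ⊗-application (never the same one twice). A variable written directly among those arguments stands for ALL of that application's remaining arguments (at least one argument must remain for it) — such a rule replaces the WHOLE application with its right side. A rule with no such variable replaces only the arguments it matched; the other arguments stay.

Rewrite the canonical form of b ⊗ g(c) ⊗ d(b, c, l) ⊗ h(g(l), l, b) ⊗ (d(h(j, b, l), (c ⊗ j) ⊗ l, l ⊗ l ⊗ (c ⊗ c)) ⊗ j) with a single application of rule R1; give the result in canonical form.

Answer: l

Derivation:
Canonical form:  b ⊗ d(b, c, l) ⊗ d(h(j, b, l), c ⊗ j ⊗ l, c ⊗ l) ⊗ g(c) ⊗ h(g(l), l, b) ⊗ j
R1 matches:  uses h(g(l), l, b);  v := b, w := b ⊗ d(b, c, l) ⊗ d(h(j, b, l), c ⊗ j ⊗ l, c ⊗ l) ⊗ g(c) ⊗ j, x := l, z := g(l)
The variable takes the whole remainder — replace the entire application.
Result:  l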